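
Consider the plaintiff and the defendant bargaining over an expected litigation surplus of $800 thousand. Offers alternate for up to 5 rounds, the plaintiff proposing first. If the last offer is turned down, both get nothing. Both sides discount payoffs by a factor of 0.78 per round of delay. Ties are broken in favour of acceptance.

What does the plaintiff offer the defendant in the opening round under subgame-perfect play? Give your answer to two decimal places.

Solve by backward induction from round 5.
Round 5 (the plaintiff proposes): the defendant will accept anything ≥ 0, so the plaintiff offers 0 and keeps 800.
Round 4 (the defendant proposes): the plaintiff can get 800 next round, worth 0.78 × 800 = 624 now, so the defendant offers 624, keeping 176.
Round 3 (the plaintiff proposes): the defendant can get 176 next round, worth 0.78 × 176 = 137.28 now, so the plaintiff offers 137.28, keeping 662.72.
Round 2 (the defendant proposes): the plaintiff can get 662.72 next round, worth 0.78 × 662.72 = 516.9216 now. The defendant offers 516.9216 and keeps 800 − 516.9216 = 283.0784.
Round 1 (the plaintiff proposes): the defendant can get 283.0784 next round, worth 0.78 × 283.0784 = 220.801152 now; the plaintiff offers that and keeps 579.198848.

220.80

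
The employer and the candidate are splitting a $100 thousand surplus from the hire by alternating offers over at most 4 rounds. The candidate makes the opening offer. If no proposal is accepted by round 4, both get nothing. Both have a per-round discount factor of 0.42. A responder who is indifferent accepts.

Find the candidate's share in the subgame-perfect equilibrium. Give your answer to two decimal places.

68.23

Round 4 (the employer proposes): rejection yields 0 for the candidate; the employer offers 0 and keeps 100.
Round 3 (the candidate proposes): the employer can get 100 next round, worth 0.42 × 100 = 42 now. The candidate offers 42 and keeps 100 − 42 = 58.
Round 2 (the employer proposes): the candidate can get 58 next round, worth 0.42 × 58 = 24.36 now; the employer offers that and keeps 75.64.
Round 1 (the candidate proposes): the employer can get 75.64 next round, worth 0.42 × 75.64 = 31.7688 now; the candidate offers that and keeps 68.2312.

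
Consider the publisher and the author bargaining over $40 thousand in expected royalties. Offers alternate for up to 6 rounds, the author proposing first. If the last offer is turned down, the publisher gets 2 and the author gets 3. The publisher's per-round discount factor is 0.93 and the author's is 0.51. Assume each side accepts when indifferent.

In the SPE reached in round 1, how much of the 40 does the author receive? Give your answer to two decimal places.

5.39

Solve by backward induction from round 6.
Round 6 (the publisher proposes): the author gets 3 if talks fail, so the publisher offers 3 and keeps 37.
Round 5 (the author proposes): the publisher can get 37 next round, worth 0.93 × 37 = 34.41 now; the author offers that and keeps 5.59.
Round 4 (the publisher proposes): the author can get 5.59 next round, worth 0.51 × 5.59 = 2.8509 now, so the publisher offers 2.8509, keeping 37.1491.
Round 3 (the author proposes): the publisher can get 37.1491 next round, worth 0.93 × 37.1491 = 34.548663 now, so the author offers 34.548663, keeping 5.451337.
Round 2 (the publisher proposes): the author can get 5.451337 next round, worth 0.51 × 5.451337 = 2.78018187 now; the publisher offers that and keeps 37.21981813.
Round 1 (the author proposes): the publisher can get 37.21981813 next round, worth 0.93 × 37.21981813 = 34.6144308609 now; the author offers that and keeps 5.3855691391.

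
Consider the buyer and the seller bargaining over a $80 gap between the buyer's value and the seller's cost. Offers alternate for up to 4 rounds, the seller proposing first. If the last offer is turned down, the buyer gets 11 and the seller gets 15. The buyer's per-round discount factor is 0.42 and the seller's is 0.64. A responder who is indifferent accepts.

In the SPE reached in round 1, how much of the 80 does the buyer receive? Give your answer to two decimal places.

Round 4 (the buyer proposes): the seller gets 15 if talks fail, so the buyer offers 15 and keeps 65.
Round 3 (the seller proposes): the buyer can get 65 next round, worth 0.42 × 65 = 27.3 now; the seller offers that and keeps 52.7.
Round 2 (the buyer proposes): the seller can get 52.7 next round, worth 0.64 × 52.7 = 33.728 now. The buyer offers 33.728 and keeps 80 − 33.728 = 46.272.
Round 1 (the seller proposes): the buyer can get 46.272 next round, worth 0.42 × 46.272 = 19.43424 now; the seller offers that and keeps 60.56576.

19.43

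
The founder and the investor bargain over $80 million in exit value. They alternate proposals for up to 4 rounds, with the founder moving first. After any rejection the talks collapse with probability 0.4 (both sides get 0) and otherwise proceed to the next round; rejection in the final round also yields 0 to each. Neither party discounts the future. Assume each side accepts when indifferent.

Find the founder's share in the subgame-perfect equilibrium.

43.52

By backward induction:
Round 4 (the investor proposes): rejection yields 0 for the founder; the investor offers 0 and keeps 80.
Round 3 (the founder proposes): rejecting gives the investor an expected 0.6 × 80 = 48, so the founder offers 48, keeping 32.
Round 2 (the investor proposes): rejecting gives the founder an expected 0.6 × 32 = 19.2. The investor offers 19.2 and keeps 80 − 19.2 = 60.8.
Round 1 (the founder proposes): rejecting gives the investor an expected 0.6 × 60.8 = 36.48, so the founder offers 36.48, keeping 43.52.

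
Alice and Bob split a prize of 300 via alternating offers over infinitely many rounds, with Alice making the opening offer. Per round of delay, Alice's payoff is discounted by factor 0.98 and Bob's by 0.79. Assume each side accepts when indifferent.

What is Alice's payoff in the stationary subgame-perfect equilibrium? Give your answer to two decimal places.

279.01

Let x be Alice's share when Alice proposes and y be Bob's share when Bob proposes.
Bob accepts iff offered ≥ 0.79·y, so x = 300 − 0.79y. Symmetrically y = 300 − 0.98x.
Substituting: x = 300 − 0.79(300 − 0.98x), giving x(1 − 0.98·0.79) = 300(1 − 0.79).
So x = 300 × 0.21 / 0.2258 ≈ 279.0080, and Bob receives 300 − x ≈ 20.9920.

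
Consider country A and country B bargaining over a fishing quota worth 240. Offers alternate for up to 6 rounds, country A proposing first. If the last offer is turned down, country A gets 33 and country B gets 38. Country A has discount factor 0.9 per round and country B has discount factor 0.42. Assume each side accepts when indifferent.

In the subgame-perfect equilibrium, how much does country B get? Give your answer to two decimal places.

Round 6 (country B proposes): country A gets 33 if talks fail, so country B offers 33 and keeps 207.
Round 5 (country A proposes): country B can get 207 next round, worth 0.42 × 207 = 86.94 now. Country A offers 86.94 and keeps 240 − 86.94 = 153.06.
Round 4 (country B proposes): country A can get 153.06 next round, worth 0.9 × 153.06 = 137.754 now; country B offers that and keeps 102.246.
Round 3 (country A proposes): country B can get 102.246 next round, worth 0.42 × 102.246 = 42.94332 now. Country A offers 42.94332 and keeps 240 − 42.94332 = 197.05668.
Round 2 (country B proposes): country A can get 197.05668 next round, worth 0.9 × 197.05668 = 177.351012 now. Country B offers 177.351012 and keeps 240 − 177.351012 = 62.648988.
Round 1 (country A proposes): country B can get 62.648988 next round, worth 0.42 × 62.648988 = 26.31257496 now, so country A offers 26.31257496, keeping 213.68742504.

26.31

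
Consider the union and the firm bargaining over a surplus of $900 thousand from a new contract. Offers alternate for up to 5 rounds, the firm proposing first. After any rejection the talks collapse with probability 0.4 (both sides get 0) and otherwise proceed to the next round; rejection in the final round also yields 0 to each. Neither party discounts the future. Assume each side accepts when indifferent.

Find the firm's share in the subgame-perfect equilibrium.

Round 5 (the firm proposes): rejection yields 0 for the union; the firm offers 0 and keeps 900.
Round 4 (the union proposes): rejecting gives the firm an expected 0.6 × 900 = 540; the union offers that and keeps 360.
Round 3 (the firm proposes): rejecting gives the union an expected 0.6 × 360 = 216; the firm offers that and keeps 684.
Round 2 (the union proposes): rejecting gives the firm an expected 0.6 × 684 = 410.4, so the union offers 410.4, keeping 489.6.
Round 1 (the firm proposes): rejecting gives the union an expected 0.6 × 489.6 = 293.76, so the firm offers 293.76, keeping 606.24.

606.24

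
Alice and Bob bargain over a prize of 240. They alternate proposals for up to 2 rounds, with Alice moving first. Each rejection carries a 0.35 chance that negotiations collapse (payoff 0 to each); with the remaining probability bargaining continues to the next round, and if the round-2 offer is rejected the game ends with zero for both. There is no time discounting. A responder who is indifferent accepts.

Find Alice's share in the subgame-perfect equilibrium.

84

Round 2 (Bob proposes): rejection yields 0 for Alice; Bob offers 0 and keeps 240.
Round 1 (Alice proposes): rejecting gives Bob an expected 0.65 × 240 = 156, so Alice offers 156, keeping 84.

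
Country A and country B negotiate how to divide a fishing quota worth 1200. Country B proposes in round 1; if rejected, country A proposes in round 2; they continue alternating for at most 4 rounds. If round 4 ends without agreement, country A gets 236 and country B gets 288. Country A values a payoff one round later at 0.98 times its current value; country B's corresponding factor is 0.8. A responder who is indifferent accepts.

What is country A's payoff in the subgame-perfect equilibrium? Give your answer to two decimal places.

935.91

Round 4 (country A proposes): country B gets 288 if talks fail, so country A offers 288 and keeps 912.
Round 3 (country B proposes): country A can get 912 next round, worth 0.98 × 912 = 893.76 now. Country B offers 893.76 and keeps 1200 − 893.76 = 306.24.
Round 2 (country A proposes): country B can get 306.24 next round, worth 0.8 × 306.24 = 244.992 now; country A offers that and keeps 955.008.
Round 1 (country B proposes): country A can get 955.008 next round, worth 0.98 × 955.008 = 935.90784 now; country B offers that and keeps 264.09216.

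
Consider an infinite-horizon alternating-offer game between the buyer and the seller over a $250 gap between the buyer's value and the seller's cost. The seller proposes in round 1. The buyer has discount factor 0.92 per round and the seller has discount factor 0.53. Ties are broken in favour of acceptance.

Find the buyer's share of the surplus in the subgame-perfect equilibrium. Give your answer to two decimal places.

210.97

In a stationary SPE each proposer offers the other exactly their discounted continuation value.
If the seller keeps x when proposing and the buyer keeps y when proposing, then x = 250 − 0.92y and y = 250 − 0.53x.
Solving: x = 250(1 − 0.92) / (1 − 0.53·0.92) = 20 / 0.5124 ≈ 39.0320.
The buyer gets 250 − 39.0320 ≈ 210.9680.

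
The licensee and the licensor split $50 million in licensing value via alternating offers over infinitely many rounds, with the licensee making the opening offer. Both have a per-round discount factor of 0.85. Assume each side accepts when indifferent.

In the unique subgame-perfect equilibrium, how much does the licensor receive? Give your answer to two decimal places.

22.97

In a stationary SPE each proposer offers the other exactly their discounted continuation value.
If the licensee keeps x when proposing and the licensor keeps y when proposing, then x = 50 − 0.85y and y = 50 − 0.85x.
Solving: x = 50(1 − 0.85) / (1 − 0.85·0.85) = 7.5 / 0.2775 ≈ 27.0270.
The licensor gets 50 − 27.0270 ≈ 22.9730.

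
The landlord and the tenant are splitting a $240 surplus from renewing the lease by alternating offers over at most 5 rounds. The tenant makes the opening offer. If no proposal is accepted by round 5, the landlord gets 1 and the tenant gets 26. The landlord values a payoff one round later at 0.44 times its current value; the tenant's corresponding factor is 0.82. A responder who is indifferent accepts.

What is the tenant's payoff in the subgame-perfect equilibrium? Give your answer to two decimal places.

Round 5 (the tenant proposes): the landlord gets 1 if talks fail, so the tenant offers 1 and keeps 239.
Round 4 (the landlord proposes): the tenant can get 239 next round, worth 0.82 × 239 = 195.98 now; the landlord offers that and keeps 44.02.
Round 3 (the tenant proposes): the landlord can get 44.02 next round, worth 0.44 × 44.02 = 19.3688 now, so the tenant offers 19.3688, keeping 220.6312.
Round 2 (the landlord proposes): the tenant can get 220.6312 next round, worth 0.82 × 220.6312 = 180.917584 now. The landlord offers 180.917584 and keeps 240 − 180.917584 = 59.082416.
Round 1 (the tenant proposes): the landlord can get 59.082416 next round, worth 0.44 × 59.082416 = 25.99626304 now; the tenant offers that and keeps 214.00373696.

214.00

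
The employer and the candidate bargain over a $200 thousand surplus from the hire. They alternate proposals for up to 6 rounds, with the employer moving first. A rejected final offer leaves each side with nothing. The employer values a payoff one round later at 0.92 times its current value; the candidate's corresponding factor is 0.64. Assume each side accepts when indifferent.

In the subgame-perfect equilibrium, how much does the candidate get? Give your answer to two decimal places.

By backward induction:
Round 6 (the candidate proposes): the employer will accept anything ≥ 0, so the candidate offers 0 and keeps 200.
Round 5 (the employer proposes): the candidate can get 200 next round, worth 0.64 × 200 = 128 now. The employer offers 128 and keeps 200 − 128 = 72.
Round 4 (the candidate proposes): the employer can get 72 next round, worth 0.92 × 72 = 66.24 now, so the candidate offers 66.24, keeping 133.76.
Round 3 (the employer proposes): the candidate can get 133.76 next round, worth 0.64 × 133.76 = 85.6064 now; the employer offers that and keeps 114.3936.
Round 2 (the candidate proposes): the employer can get 114.3936 next round, worth 0.92 × 114.3936 = 105.242112 now, so the candidate offers 105.242112, keeping 94.757888.
Round 1 (the employer proposes): the candidate can get 94.757888 next round, worth 0.64 × 94.757888 = 60.64504832 now, so the employer offers 60.64504832, keeping 139.35495168.

60.65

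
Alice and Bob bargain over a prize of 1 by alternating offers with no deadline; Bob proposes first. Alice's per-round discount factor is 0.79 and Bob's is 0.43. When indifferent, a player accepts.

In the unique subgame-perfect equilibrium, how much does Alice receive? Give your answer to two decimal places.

0.68

When Bob proposes, Alice accepts any offer worth at least 0.79 times what Alice would get by proposing next round; and vice versa.
This gives x = 1 − 0.79y and y = 1 − 0.43x, where x and y are each side's share when it proposes.
Hence (1 − 0.79·0.43)x = 1(1 − 0.79), i.e. 0.6603·x = 0.21.
x ≈ 0.3180; Alice's share is 1 − x ≈ 0.6820.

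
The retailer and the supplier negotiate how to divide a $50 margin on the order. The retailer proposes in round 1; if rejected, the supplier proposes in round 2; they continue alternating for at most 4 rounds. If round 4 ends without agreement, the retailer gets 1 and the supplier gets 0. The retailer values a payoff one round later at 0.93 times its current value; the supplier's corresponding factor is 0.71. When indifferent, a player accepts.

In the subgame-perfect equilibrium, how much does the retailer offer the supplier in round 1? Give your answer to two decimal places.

Round 4 (the supplier proposes): the retailer gets 1 if talks fail, so the supplier offers 1 and keeps 49.
Round 3 (the retailer proposes): the supplier can get 49 next round, worth 0.71 × 49 = 34.79 now; the retailer offers that and keeps 15.21.
Round 2 (the supplier proposes): the retailer can get 15.21 next round, worth 0.93 × 15.21 = 14.1453 now. The supplier offers 14.1453 and keeps 50 − 14.1453 = 35.8547.
Round 1 (the retailer proposes): the supplier can get 35.8547 next round, worth 0.71 × 35.8547 = 25.456837 now. The retailer offers 25.456837 and keeps 50 − 25.456837 = 24.543163.

25.46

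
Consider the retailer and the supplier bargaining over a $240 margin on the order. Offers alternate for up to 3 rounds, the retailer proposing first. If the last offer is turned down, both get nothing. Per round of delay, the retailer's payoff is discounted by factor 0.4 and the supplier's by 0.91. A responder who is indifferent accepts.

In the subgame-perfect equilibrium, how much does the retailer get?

108.96

Round 3 (the retailer proposes): the supplier will accept anything ≥ 0, so the retailer offers 0 and keeps 240.
Round 2 (the supplier proposes): the retailer can get 240 next round, worth 0.4 × 240 = 96 now; the supplier offers that and keeps 144.
Round 1 (the retailer proposes): the supplier can get 144 next round, worth 0.91 × 144 = 131.04 now, so the retailer offers 131.04, keeping 108.96.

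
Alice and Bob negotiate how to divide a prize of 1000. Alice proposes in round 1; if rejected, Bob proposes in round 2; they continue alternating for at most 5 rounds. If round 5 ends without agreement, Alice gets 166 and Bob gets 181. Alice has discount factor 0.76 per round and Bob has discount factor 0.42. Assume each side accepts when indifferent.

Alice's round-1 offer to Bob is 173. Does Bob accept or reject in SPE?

Work out Bob's continuation value if the offer is rejected.
Round 5 (Alice proposes): Bob gets 181 if talks fail, so Alice offers 181 and keeps 819.
Round 4 (Bob proposes): Alice can get 819 next round, worth 0.76 × 819 = 622.44 now. Bob offers 622.44 and keeps 1000 − 622.44 = 377.56.
Round 3 (Alice proposes): Bob can get 377.56 next round, worth 0.42 × 377.56 = 158.5752 now, so Alice offers 158.5752, keeping 841.4248.
Round 2 (Bob proposes): Alice can get 841.4248 next round, worth 0.76 × 841.4248 = 639.482848 now, so Bob offers 639.482848, keeping 360.517152.
So by rejecting in round 1, Bob gets 360.517152 next round, worth 0.42 × 360.517152 = 151.41720384 now.
Offer 173 ≥ 151.41720384, so Bob accepts.

Accept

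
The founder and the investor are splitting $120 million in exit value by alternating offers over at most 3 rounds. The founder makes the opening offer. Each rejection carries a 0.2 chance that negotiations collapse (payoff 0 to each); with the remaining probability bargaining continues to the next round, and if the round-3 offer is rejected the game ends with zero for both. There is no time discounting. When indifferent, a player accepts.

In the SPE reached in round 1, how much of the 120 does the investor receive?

19.2

By backward induction:
Round 3 (the founder proposes): the investor will accept anything ≥ 0, so the founder offers 0 and keeps 120.
Round 2 (the investor proposes): rejecting gives the founder an expected 0.8 × 120 = 96; the investor offers that and keeps 24.
Round 1 (the founder proposes): rejecting gives the investor an expected 0.8 × 24 = 19.2. The founder offers 19.2 and keeps 120 − 19.2 = 100.8.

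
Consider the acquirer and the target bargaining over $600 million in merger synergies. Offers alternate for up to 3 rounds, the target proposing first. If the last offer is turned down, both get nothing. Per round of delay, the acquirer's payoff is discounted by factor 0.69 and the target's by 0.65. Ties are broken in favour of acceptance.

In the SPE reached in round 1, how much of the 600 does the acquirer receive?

144.9

Round 3 (the target proposes): the acquirer will accept anything ≥ 0, so the target offers 0 and keeps 600.
Round 2 (the acquirer proposes): the target can get 600 next round, worth 0.65 × 600 = 390 now. The acquirer offers 390 and keeps 600 − 390 = 210.
Round 1 (the target proposes): the acquirer can get 210 next round, worth 0.69 × 210 = 144.9 now. The target offers 144.9 and keeps 600 − 144.9 = 455.1.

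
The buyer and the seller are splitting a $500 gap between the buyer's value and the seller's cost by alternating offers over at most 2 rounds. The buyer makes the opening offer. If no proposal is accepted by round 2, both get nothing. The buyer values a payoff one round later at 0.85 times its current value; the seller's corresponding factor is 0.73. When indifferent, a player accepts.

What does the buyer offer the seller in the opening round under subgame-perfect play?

365

Work backward from the last round.
Round 2 (the seller proposes): the buyer will accept anything ≥ 0, so the seller offers 0 and keeps 500.
Round 1 (the buyer proposes): the seller can get 500 next round, worth 0.73 × 500 = 365 now, so the buyer offers 365, keeping 135.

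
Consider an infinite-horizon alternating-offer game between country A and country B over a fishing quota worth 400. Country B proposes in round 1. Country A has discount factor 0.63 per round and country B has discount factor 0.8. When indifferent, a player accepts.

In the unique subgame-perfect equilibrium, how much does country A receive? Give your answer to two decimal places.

101.61

When country B proposes, country A accepts any offer worth at least 0.63 times what country A would get by proposing next round; and vice versa.
This gives x = 400 − 0.63y and y = 400 − 0.8x, where x and y are each side's share when it proposes.
Hence (1 − 0.63·0.8)x = 400(1 − 0.63), i.e. 0.496·x = 148.
x ≈ 298.3871; country A's share is 400 − x ≈ 101.6129.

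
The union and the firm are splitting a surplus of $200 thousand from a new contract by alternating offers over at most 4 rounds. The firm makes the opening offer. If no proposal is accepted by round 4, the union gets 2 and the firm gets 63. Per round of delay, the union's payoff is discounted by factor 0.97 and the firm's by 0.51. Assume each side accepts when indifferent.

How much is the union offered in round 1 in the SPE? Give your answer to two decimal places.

160.80

Work backward from the last round.
Round 4 (the union proposes): the firm gets 63 if talks fail, so the union offers 63 and keeps 137.
Round 3 (the firm proposes): the union can get 137 next round, worth 0.97 × 137 = 132.89 now, so the firm offers 132.89, keeping 67.11.
Round 2 (the union proposes): the firm can get 67.11 next round, worth 0.51 × 67.11 = 34.2261 now, so the union offers 34.2261, keeping 165.7739.
Round 1 (the firm proposes): the union can get 165.7739 next round, worth 0.97 × 165.7739 = 160.800683 now; the firm offers that and keeps 39.199317.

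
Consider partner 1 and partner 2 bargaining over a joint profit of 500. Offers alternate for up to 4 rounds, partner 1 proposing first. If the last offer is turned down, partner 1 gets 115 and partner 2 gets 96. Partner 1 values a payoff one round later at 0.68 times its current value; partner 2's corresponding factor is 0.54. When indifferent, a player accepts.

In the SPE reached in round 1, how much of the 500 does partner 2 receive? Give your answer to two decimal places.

162.74

Solve by backward induction from round 4.
Round 4 (partner 2 proposes): partner 1 gets 115 if talks fail, so partner 2 offers 115 and keeps 385.
Round 3 (partner 1 proposes): partner 2 can get 385 next round, worth 0.54 × 385 = 207.9 now; partner 1 offers that and keeps 292.1.
Round 2 (partner 2 proposes): partner 1 can get 292.1 next round, worth 0.68 × 292.1 = 198.628 now. Partner 2 offers 198.628 and keeps 500 − 198.628 = 301.372.
Round 1 (partner 1 proposes): partner 2 can get 301.372 next round, worth 0.54 × 301.372 = 162.74088 now. Partner 1 offers 162.74088 and keeps 500 − 162.74088 = 337.25912.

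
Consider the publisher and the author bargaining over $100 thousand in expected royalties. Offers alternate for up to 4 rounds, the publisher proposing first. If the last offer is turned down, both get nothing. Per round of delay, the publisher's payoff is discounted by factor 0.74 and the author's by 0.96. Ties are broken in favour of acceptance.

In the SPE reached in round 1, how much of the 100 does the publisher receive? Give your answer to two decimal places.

6.84

Round 4 (the author proposes): the publisher will accept anything ≥ 0, so the author offers 0 and keeps 100.
Round 3 (the publisher proposes): the author can get 100 next round, worth 0.96 × 100 = 96 now; the publisher offers that and keeps 4.
Round 2 (the author proposes): the publisher can get 4 next round, worth 0.74 × 4 = 2.96 now, so the author offers 2.96, keeping 97.04.
Round 1 (the publisher proposes): the author can get 97.04 next round, worth 0.96 × 97.04 = 93.1584 now. The publisher offers 93.1584 and keeps 100 − 93.1584 = 6.8416.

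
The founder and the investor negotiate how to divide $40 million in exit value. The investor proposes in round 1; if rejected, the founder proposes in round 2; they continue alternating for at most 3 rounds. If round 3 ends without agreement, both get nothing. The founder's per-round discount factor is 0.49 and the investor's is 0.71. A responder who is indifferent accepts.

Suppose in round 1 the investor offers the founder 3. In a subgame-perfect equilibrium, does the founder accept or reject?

Reject

Work out the founder's continuation value if the offer is rejected.
Round 3 (the investor proposes): rejection yields 0 for the founder; the investor offers 0 and keeps 40.
Round 2 (the founder proposes): the investor can get 40 next round, worth 0.71 × 40 = 28.4 now; the founder offers that and keeps 11.6.
So by rejecting in round 1, the founder gets 11.6 next round, worth 0.49 × 11.6 = 5.684 now.
Offer 3 < 5.684, so the founder rejects.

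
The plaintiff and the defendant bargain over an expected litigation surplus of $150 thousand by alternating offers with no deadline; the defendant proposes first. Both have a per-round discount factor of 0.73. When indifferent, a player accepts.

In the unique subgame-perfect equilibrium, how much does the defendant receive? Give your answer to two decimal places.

86.71

Let x be the defendant's share when the defendant proposes and y be the plaintiff's share when the plaintiff proposes.
The plaintiff accepts iff offered ≥ 0.73·y, so x = 150 − 0.73y. Symmetrically y = 150 − 0.73x.
Substituting: x = 150 − 0.73(150 − 0.73x), giving x(1 − 0.73·0.73) = 150(1 − 0.73).
So x = 150 × 0.27 / 0.4671 ≈ 86.7052, and the plaintiff receives 150 − x ≈ 63.2948.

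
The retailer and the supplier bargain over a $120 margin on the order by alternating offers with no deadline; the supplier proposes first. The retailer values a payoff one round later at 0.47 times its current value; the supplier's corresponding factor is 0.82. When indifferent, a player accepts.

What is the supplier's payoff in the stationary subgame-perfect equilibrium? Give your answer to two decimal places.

103.48

In a stationary SPE each proposer offers the other exactly their discounted continuation value.
If the supplier keeps x when proposing and the retailer keeps y when proposing, then x = 120 − 0.47y and y = 120 − 0.82x.
Solving: x = 120(1 − 0.47) / (1 − 0.82·0.47) = 63.6 / 0.6146 ≈ 103.4819.
The retailer gets 120 − 103.4819 ≈ 16.5181.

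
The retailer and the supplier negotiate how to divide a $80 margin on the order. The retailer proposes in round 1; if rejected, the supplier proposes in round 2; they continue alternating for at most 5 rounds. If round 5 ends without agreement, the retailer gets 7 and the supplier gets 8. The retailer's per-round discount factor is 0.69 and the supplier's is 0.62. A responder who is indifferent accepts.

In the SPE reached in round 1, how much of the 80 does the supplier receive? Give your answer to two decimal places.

Round 5 (the retailer proposes): the supplier gets 8 if talks fail, so the retailer offers 8 and keeps 72.
Round 4 (the supplier proposes): the retailer can get 72 next round, worth 0.69 × 72 = 49.68 now. The supplier offers 49.68 and keeps 80 − 49.68 = 30.32.
Round 3 (the retailer proposes): the supplier can get 30.32 next round, worth 0.62 × 30.32 = 18.7984 now. The retailer offers 18.7984 and keeps 80 − 18.7984 = 61.2016.
Round 2 (the supplier proposes): the retailer can get 61.2016 next round, worth 0.69 × 61.2016 = 42.229104 now; the supplier offers that and keeps 37.770896.
Round 1 (the retailer proposes): the supplier can get 37.770896 next round, worth 0.62 × 37.770896 = 23.41795552 now; the retailer offers that and keeps 56.58204448.

23.42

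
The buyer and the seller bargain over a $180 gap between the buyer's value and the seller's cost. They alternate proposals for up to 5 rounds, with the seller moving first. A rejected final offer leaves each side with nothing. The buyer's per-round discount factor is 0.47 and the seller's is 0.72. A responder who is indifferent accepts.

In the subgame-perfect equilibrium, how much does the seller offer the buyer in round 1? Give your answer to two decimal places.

Solve by backward induction from round 5.
Round 5 (the seller proposes): the buyer will accept anything ≥ 0, so the seller offers 0 and keeps 180.
Round 4 (the buyer proposes): the seller can get 180 next round, worth 0.72 × 180 = 129.6 now, so the buyer offers 129.6, keeping 50.4.
Round 3 (the seller proposes): the buyer can get 50.4 next round, worth 0.47 × 50.4 = 23.688 now. The seller offers 23.688 and keeps 180 − 23.688 = 156.312.
Round 2 (the buyer proposes): the seller can get 156.312 next round, worth 0.72 × 156.312 = 112.54464 now. The buyer offers 112.54464 and keeps 180 − 112.54464 = 67.45536.
Round 1 (the seller proposes): the buyer can get 67.45536 next round, worth 0.47 × 67.45536 = 31.7040192 now; the seller offers that and keeps 148.2959808.

31.70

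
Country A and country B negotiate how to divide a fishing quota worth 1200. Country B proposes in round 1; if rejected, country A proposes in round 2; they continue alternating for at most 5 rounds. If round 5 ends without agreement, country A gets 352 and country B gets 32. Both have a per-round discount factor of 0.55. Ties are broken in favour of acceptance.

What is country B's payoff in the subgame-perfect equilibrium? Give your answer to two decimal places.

780.95

Solve by backward induction from round 5.
Round 5 (country B proposes): country A gets 352 if talks fail, so country B offers 352 and keeps 848.
Round 4 (country A proposes): country B can get 848 next round, worth 0.55 × 848 = 466.4 now; country A offers that and keeps 733.6.
Round 3 (country B proposes): country A can get 733.6 next round, worth 0.55 × 733.6 = 403.48 now; country B offers that and keeps 796.52.
Round 2 (country A proposes): country B can get 796.52 next round, worth 0.55 × 796.52 = 438.086 now; country A offers that and keeps 761.914.
Round 1 (country B proposes): country A can get 761.914 next round, worth 0.55 × 761.914 = 419.0527 now. Country B offers 419.0527 and keeps 1200 − 419.0527 = 780.9473.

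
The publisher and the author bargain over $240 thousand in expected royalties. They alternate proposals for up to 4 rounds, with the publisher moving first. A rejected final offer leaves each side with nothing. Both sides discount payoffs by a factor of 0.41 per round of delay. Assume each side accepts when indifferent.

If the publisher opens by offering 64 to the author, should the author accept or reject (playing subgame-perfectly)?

Work out the author's continuation value if the offer is rejected.
Round 4 (the author proposes): the publisher will accept anything ≥ 0, so the author offers 0 and keeps 240.
Round 3 (the publisher proposes): the author can get 240 next round, worth 0.41 × 240 = 98.4 now, so the publisher offers 98.4, keeping 141.6.
Round 2 (the author proposes): the publisher can get 141.6 next round, worth 0.41 × 141.6 = 58.056 now. The author offers 58.056 and keeps 240 − 58.056 = 181.944.
So by rejecting in round 1, the author gets 181.944 next round, worth 0.41 × 181.944 = 74.59704 now.
Offer 64 < 74.59704, so the author rejects.

Reject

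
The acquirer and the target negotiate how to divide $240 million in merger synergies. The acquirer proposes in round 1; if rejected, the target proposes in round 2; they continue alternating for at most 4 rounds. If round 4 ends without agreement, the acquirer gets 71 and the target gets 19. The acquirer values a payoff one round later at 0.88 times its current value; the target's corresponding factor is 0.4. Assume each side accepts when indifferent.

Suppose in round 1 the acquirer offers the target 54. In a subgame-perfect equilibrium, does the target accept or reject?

Round 4 (the target proposes): the acquirer gets 71 if talks fail, so the target offers 71 and keeps 169.
Round 3 (the acquirer proposes): the target can get 169 next round, worth 0.4 × 169 = 67.6 now. The acquirer offers 67.6 and keeps 240 − 67.6 = 172.4.
Round 2 (the target proposes): the acquirer can get 172.4 next round, worth 0.88 × 172.4 = 151.712 now; the target offers that and keeps 88.288.
So by rejecting in round 1, the target gets 88.288 next round, worth 0.4 × 88.288 = 35.3152 now.
Offer 54 ≥ 35.3152, so the target accepts.

Accept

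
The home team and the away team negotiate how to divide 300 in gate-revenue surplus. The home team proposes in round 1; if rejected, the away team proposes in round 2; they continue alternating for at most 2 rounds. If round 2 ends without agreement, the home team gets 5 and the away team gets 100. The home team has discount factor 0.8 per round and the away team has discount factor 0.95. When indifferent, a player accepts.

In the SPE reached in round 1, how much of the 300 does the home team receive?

19.75

Round 2 (the away team proposes): the home team gets 5 if talks fail, so the away team offers 5 and keeps 295.
Round 1 (the home team proposes): the away team can get 295 next round, worth 0.95 × 295 = 280.25 now. The home team offers 280.25 and keeps 300 − 280.25 = 19.75.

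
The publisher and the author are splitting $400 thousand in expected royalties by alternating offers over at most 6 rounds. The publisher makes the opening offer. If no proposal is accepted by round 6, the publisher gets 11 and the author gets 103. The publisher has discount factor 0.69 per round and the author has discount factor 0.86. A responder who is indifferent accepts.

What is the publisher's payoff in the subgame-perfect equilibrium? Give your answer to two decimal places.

112.28

Round 6 (the author proposes): the publisher gets 11 if talks fail, so the author offers 11 and keeps 389.
Round 5 (the publisher proposes): the author can get 389 next round, worth 0.86 × 389 = 334.54 now. The publisher offers 334.54 and keeps 400 − 334.54 = 65.46.
Round 4 (the author proposes): the publisher can get 65.46 next round, worth 0.69 × 65.46 = 45.1674 now; the author offers that and keeps 354.8326.
Round 3 (the publisher proposes): the author can get 354.8326 next round, worth 0.86 × 354.8326 = 305.156036 now, so the publisher offers 305.156036, keeping 94.843964.
Round 2 (the author proposes): the publisher can get 94.843964 next round, worth 0.69 × 94.843964 = 65.44233516 now; the author offers that and keeps 334.55766484.
Round 1 (the publisher proposes): the author can get 334.55766484 next round, worth 0.86 × 334.55766484 = 287.7195917624 now, so the publisher offers 287.7195917624, keeping 112.2804082376.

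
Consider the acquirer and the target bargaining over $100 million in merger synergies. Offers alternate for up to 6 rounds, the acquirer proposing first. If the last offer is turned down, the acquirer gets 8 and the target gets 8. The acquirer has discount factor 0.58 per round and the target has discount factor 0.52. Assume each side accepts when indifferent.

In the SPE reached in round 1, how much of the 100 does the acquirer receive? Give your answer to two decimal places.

67.22

Round 6 (the target proposes): the acquirer gets 8 if talks fail, so the target offers 8 and keeps 92.
Round 5 (the acquirer proposes): the target can get 92 next round, worth 0.52 × 92 = 47.84 now, so the acquirer offers 47.84, keeping 52.16.
Round 4 (the target proposes): the acquirer can get 52.16 next round, worth 0.58 × 52.16 = 30.2528 now, so the target offers 30.2528, keeping 69.7472.
Round 3 (the acquirer proposes): the target can get 69.7472 next round, worth 0.52 × 69.7472 = 36.268544 now, so the acquirer offers 36.268544, keeping 63.731456.
Round 2 (the target proposes): the acquirer can get 63.731456 next round, worth 0.58 × 63.731456 = 36.96424448 now. The target offers 36.96424448 and keeps 100 − 36.96424448 = 63.03575552.
Round 1 (the acquirer proposes): the target can get 63.03575552 next round, worth 0.52 × 63.03575552 = 32.7785928704 now. The acquirer offers 32.7785928704 and keeps 100 − 32.7785928704 = 67.2214071296.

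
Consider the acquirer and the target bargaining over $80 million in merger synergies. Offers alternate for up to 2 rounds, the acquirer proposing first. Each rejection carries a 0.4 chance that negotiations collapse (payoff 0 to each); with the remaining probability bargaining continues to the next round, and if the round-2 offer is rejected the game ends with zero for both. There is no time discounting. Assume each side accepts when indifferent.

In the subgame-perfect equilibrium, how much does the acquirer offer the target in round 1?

Round 2 (the target proposes): the acquirer will accept anything ≥ 0, so the target offers 0 and keeps 80.
Round 1 (the acquirer proposes): rejecting gives the target an expected 0.6 × 80 = 48. The acquirer offers 48 and keeps 80 − 48 = 32.

48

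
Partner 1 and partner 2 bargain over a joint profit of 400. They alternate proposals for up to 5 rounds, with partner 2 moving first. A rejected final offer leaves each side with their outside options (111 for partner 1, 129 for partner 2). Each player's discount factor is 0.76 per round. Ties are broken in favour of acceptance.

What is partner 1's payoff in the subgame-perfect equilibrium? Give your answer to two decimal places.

Solve by backward induction from round 5.
Round 5 (partner 2 proposes): partner 1 gets 111 if talks fail, so partner 2 offers 111 and keeps 289.
Round 4 (partner 1 proposes): partner 2 can get 289 next round, worth 0.76 × 289 = 219.64 now, so partner 1 offers 219.64, keeping 180.36.
Round 3 (partner 2 proposes): partner 1 can get 180.36 next round, worth 0.76 × 180.36 = 137.0736 now. Partner 2 offers 137.0736 and keeps 400 − 137.0736 = 262.9264.
Round 2 (partner 1 proposes): partner 2 can get 262.9264 next round, worth 0.76 × 262.9264 = 199.824064 now; partner 1 offers that and keeps 200.175936.
Round 1 (partner 2 proposes): partner 1 can get 200.175936 next round, worth 0.76 × 200.175936 = 152.13371136 now, so partner 2 offers 152.13371136, keeping 247.86628864.

152.13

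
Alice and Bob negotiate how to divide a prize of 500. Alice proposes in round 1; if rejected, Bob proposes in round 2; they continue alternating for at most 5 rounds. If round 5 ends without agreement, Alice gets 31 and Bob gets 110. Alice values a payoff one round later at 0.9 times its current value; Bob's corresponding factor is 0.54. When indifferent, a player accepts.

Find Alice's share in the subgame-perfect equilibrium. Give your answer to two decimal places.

433.90

By backward induction:
Round 5 (Alice proposes): Bob gets 110 if talks fail, so Alice offers 110 and keeps 390.
Round 4 (Bob proposes): Alice can get 390 next round, worth 0.9 × 390 = 351 now; Bob offers that and keeps 149.
Round 3 (Alice proposes): Bob can get 149 next round, worth 0.54 × 149 = 80.46 now. Alice offers 80.46 and keeps 500 − 80.46 = 419.54.
Round 2 (Bob proposes): Alice can get 419.54 next round, worth 0.9 × 419.54 = 377.586 now, so Bob offers 377.586, keeping 122.414.
Round 1 (Alice proposes): Bob can get 122.414 next round, worth 0.54 × 122.414 = 66.10356 now; Alice offers that and keeps 433.89644.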